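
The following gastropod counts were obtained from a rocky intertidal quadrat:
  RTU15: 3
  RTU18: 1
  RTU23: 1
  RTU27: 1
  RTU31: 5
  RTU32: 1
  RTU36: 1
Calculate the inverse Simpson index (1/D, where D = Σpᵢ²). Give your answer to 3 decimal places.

4.333

Total N = 3+1+1+1+5+1+1 = 13, so the proportions are 0.2307692, 0.0769231, 0.0769231, 0.0769231, 0.3846154, 0.0769231, 0.0769231 (working shown to 7 dp, full precision carried).
D = 0.2307692² + 0.0769231² + 0.0769231² + 0.0769231² + 0.3846154² + 0.0769231² + 0.0769231² = 0.0532544 + 0.0059172 + 0.0059172 + 0.0059172 + 0.1479290 + 0.0059172 + 0.0059172 = 0.2307692.
So 1/D = 4.33333, i.e. 4.333 to 3 decimal places.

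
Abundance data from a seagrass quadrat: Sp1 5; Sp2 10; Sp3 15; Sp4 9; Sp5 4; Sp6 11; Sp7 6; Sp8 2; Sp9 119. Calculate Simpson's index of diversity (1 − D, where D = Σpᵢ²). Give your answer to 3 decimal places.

0.549

Total N = 5+10+15+9+4+11+6+2+119 = 181, so the proportions are 0.02762, 0.05525, 0.08287, 0.04972, 0.0221, 0.06077, 0.03315, 0.01105, 0.65746 (working shown to 5 dp, full precision carried).
D = 0.02762² + 0.05525² + 0.08287² + 0.04972² + 0.0221² + 0.06077² + 0.03315² + 0.01105² + 0.65746² = 0.00076 + 0.00305 + 0.00687 + 0.00247 + 0.00049 + 0.00369 + 0.00110 + 0.00012 + 0.43225 = 0.45081.
So 1 − D = 0.54919, i.e. 0.549 to 3 decimal places.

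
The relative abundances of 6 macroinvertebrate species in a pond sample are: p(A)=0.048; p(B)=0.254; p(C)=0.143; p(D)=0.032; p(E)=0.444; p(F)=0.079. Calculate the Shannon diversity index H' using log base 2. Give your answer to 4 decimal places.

2.0820

Each pᵢ log₂ pᵢ term (working shown to 6 dp, full precision carried): 0.048×(-4.380822)=-0.210279, 0.254×(-1.977100)=-0.502183, 0.143×(-2.805913)=-0.401246, 0.032×(-4.965784)=-0.158905, 0.444×(-1.171368)=-0.520088, 0.079×(-3.662004)=-0.289298.
Sum = -2.081999, so H' = 2.0820.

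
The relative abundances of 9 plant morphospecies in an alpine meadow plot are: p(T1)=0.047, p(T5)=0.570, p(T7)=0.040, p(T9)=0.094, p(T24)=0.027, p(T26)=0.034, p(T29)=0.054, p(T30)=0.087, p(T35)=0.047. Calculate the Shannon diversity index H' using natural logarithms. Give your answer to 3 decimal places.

Each pᵢ ln pᵢ term (working shown to 5 dp, full precision carried): 0.047×(-3.05761)=-0.14371, 0.57×(-0.56212)=-0.32041, 0.04×(-3.21888)=-0.12876, 0.094×(-2.36446)=-0.22226, 0.027×(-3.61192)=-0.09752, 0.034×(-3.38139)=-0.11497, 0.054×(-2.91877)=-0.15761, 0.087×(-2.44185)=-0.21244, 0.047×(-3.05761)=-0.14371.
Sum = -1.54138, so H' = 1.541.

1.541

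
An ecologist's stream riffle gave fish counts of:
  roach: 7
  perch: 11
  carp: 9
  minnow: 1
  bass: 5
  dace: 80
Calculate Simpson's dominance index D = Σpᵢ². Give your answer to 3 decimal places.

Total N = 7+11+9+1+5+80 = 113, so the proportions are 0.06195, 0.09735, 0.07965, 0.00885, 0.04425, 0.70796 (working shown to 5 dp, full precision carried).
D = 0.06195² + 0.09735² + 0.07965² + 0.00885² + 0.04425² + 0.70796² = 0.00384 + 0.00948 + 0.00634 + 0.00008 + 0.00196 + 0.50121 = 0.52291.
To 3 decimal places, D = 0.523.

0.523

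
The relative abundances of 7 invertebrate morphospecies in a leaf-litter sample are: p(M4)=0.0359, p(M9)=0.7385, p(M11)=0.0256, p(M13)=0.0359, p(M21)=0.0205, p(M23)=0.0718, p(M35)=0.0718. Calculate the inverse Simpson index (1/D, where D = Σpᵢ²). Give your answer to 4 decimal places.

D = 0.0359² + 0.7385² + 0.0256² + 0.0359² + 0.0205² + 0.0718² + 0.0718² = 0.0012888 + 0.5453823 + 0.0006554 + 0.0012888 + 0.0004203 + 0.0051552 + 0.0051552 = 0.5593460 (working shown to 7 dp, full precision carried).
So 1/D = 1.787802, i.e. 1.7878 to 4 decimal places.

1.7878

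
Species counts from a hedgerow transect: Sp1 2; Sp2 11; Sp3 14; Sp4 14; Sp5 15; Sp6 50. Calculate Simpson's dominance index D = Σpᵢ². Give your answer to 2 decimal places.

Total N = 2+11+14+14+15+50 = 106, so the proportions are 0.0189, 0.1038, 0.1321, 0.1321, 0.1415, 0.4717 (working shown to 4 dp, full precision carried).
D = 0.0189² + 0.1038² + 0.1321² + 0.1321² + 0.1415² + 0.4717² = 0.0004 + 0.0108 + 0.0174 + 0.0174 + 0.0200 + 0.2225 = 0.2885.
To 2 decimal places, D = 0.29.

0.29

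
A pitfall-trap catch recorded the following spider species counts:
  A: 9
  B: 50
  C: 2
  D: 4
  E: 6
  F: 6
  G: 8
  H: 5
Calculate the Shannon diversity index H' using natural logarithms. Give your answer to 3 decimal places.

Total N = 9+50+2+4+6+6+8+5 = 90, so the proportions are 0.1, 0.55556, 0.02222, 0.04444, 0.06667, 0.06667, 0.08889, 0.05556 (working shown to 5 dp, full precision carried).
Each pᵢ ln pᵢ term: 0.1×(-2.30259)=-0.23026, 0.55556×(-0.58779)=-0.32655, 0.02222×(-3.80666)=-0.08459, 0.04444×(-3.11352)=-0.13838, 0.06667×(-2.70805)=-0.18054, 0.06667×(-2.70805)=-0.18054, 0.08889×(-2.42037)=-0.21514, 0.05556×(-2.89037)=-0.16058.
Sum = -1.51657, so H' = 1.517.

1.517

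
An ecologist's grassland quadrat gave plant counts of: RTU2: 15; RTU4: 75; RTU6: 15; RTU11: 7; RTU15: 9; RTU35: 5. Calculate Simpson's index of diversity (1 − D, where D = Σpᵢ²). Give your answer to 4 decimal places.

Total N = 15+75+15+7+9+5 = 126, so the proportions are 0.119048, 0.595238, 0.119048, 0.055556, 0.071429, 0.039683 (working shown to 6 dp, full precision carried).
D = 0.119048² + 0.595238² + 0.119048² + 0.055556² + 0.071429² + 0.039683² = 0.014172 + 0.354308 + 0.014172 + 0.003086 + 0.005102 + 0.001575 = 0.392416.
So 1 − D = 0.607584, i.e. 0.6076 to 4 decimal places.

0.6076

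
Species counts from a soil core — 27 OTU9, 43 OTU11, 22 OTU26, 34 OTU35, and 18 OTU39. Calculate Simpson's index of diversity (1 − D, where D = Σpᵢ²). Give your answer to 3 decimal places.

0.781

Total N = 27+43+22+34+18 = 144, so the proportions are 0.1875, 0.29861, 0.15278, 0.23611, 0.125 (working shown to 5 dp, full precision carried).
D = 0.1875² + 0.29861² + 0.15278² + 0.23611² + 0.125² = 0.03516 + 0.08917 + 0.02334 + 0.05575 + 0.01562 = 0.21904.
So 1 − D = 0.78096, i.e. 0.781 to 3 decimal places.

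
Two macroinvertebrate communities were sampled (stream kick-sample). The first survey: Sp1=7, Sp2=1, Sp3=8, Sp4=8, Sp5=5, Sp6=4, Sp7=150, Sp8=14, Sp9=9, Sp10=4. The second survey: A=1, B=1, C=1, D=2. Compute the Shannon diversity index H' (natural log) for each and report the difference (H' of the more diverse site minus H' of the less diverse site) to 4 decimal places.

The first survey: N=210, proportions 0.033333, 0.004762, 0.038095, 0.038095, 0.02381, 0.019048, 0.714286, 0.066667, 0.042857, 0.019048, giving H' = 1.183550 (working shown to 6 dp, full precision carried).
The second survey: N=5, proportions 0.2, 0.2, 0.2, 0.4, giving H' = 1.332179.
Difference = |1.183550 − 1.332179| = 0.148629, i.e. 0.1486 to 4 decimal places.

0.1486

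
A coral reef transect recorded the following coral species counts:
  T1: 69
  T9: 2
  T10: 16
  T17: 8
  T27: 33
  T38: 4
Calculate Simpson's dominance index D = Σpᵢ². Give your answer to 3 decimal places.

Total N = 69+2+16+8+33+4 = 132, so the proportions are 0.52273, 0.01515, 0.12121, 0.06061, 0.25, 0.0303 (working shown to 5 dp, full precision carried).
D = 0.52273² + 0.01515² + 0.12121² + 0.06061² + 0.25² + 0.0303² = 0.27324 + 0.00023 + 0.01469 + 0.00367 + 0.06250 + 0.00092 = 0.35526.
To 3 decimal places, D = 0.355.

0.355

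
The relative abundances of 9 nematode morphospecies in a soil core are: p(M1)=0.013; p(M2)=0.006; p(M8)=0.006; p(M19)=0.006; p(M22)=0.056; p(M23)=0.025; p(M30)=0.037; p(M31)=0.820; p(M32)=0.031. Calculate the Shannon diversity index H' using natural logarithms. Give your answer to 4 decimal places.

Each pᵢ ln pᵢ term (working shown to 6 dp, full precision carried): 0.013×(-4.342806)=-0.056456, 0.006×(-5.115996)=-0.030696, 0.006×(-5.115996)=-0.030696, 0.006×(-5.115996)=-0.030696, 0.056×(-2.882404)=-0.161415, 0.025×(-3.688879)=-0.092222, 0.037×(-3.296837)=-0.121983, 0.82×(-0.198451)=-0.162730, 0.031×(-3.473768)=-0.107687.
Sum = -0.794581, so H' = 0.7946.

0.7946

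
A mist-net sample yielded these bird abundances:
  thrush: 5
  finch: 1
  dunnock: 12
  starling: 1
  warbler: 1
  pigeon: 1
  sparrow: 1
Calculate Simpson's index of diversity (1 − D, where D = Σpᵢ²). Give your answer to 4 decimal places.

Total N = 5+1+12+1+1+1+1 = 22, so the proportions are 0.227273, 0.045455, 0.545455, 0.045455, 0.045455, 0.045455, 0.045455 (working shown to 6 dp, full precision carried).
D = 0.227273² + 0.045455² + 0.545455² + 0.045455² + 0.045455² + 0.045455² + 0.045455² = 0.051653 + 0.002066 + 0.297521 + 0.002066 + 0.002066 + 0.002066 + 0.002066 = 0.359504.
So 1 − D = 0.640496, i.e. 0.6405 to 4 decimal places.

0.6405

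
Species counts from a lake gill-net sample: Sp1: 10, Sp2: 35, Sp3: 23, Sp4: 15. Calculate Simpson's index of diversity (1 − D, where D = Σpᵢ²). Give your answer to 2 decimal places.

0.70

Total N = 10+35+23+15 = 83, so the proportions are 0.1205, 0.4217, 0.2771, 0.1807 (working shown to 4 dp, full precision carried).
D = 0.1205² + 0.4217² + 0.2771² + 0.1807² = 0.0145 + 0.1778 + 0.0768 + 0.0327 = 0.3018.
So 1 − D = 0.6982, i.e. 0.70 to 2 decimal places.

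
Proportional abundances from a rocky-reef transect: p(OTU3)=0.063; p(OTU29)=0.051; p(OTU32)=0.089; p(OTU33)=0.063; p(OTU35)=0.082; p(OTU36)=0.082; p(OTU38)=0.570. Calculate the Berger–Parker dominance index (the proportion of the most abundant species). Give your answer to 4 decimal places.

The largest proportion is 0.57, i.e. d = 0.5700 to 4 decimal places.

0.5700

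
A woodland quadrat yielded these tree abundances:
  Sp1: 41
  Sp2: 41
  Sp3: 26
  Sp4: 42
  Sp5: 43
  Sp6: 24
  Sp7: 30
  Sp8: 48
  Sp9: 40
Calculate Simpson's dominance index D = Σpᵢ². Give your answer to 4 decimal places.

0.1161

Total N = 41+41+26+42+43+24+30+48+40 = 335, so the proportions are 0.122388, 0.122388, 0.077612, 0.125373, 0.128358, 0.071642, 0.089552, 0.143284, 0.119403 (working shown to 6 dp, full precision carried).
D = 0.122388² + 0.122388² + 0.077612² + 0.125373² + 0.128358² + 0.071642² + 0.089552² + 0.143284² + 0.119403² = 0.014979 + 0.014979 + 0.006024 + 0.015718 + 0.016476 + 0.005133 + 0.008020 + 0.020530 + 0.014257 = 0.116115.
To 4 decimal places, D = 0.1161.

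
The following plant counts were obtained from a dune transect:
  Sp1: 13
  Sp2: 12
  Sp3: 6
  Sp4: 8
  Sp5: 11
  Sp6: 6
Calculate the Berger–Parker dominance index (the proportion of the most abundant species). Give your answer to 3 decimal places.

Total N = 13+12+6+8+11+6 = 56, so the proportions are 0.23214, 0.21429, 0.10714, 0.14286, 0.19643, 0.10714 (working shown to 5 dp, full precision carried).
The largest proportion is 0.23214, i.e. d = 0.232 to 3 decimal places.

0.232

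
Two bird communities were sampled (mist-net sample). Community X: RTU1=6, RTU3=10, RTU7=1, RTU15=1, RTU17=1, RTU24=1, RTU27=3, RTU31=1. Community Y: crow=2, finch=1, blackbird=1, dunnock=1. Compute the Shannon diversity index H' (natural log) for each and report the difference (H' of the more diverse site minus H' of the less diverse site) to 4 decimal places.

Community X: N=24, proportions 0.25, 0.416667, 0.041667, 0.041667, 0.041667, 0.041667, 0.125, 0.041667, giving H' = 1.633377 (working shown to 6 dp, full precision carried).
Community Y: N=5, proportions 0.4, 0.2, 0.2, 0.2, giving H' = 1.332179.
Difference = |1.633377 − 1.332179| = 0.301198, i.e. 0.3012 to 4 decimal places.

0.3012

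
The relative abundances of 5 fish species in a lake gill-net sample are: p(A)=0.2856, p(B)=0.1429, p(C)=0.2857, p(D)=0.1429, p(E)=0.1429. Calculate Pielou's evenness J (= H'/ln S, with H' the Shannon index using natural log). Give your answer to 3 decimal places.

0.963

H' = −Σ pᵢ ln pᵢ = −((-0.35790) + (-0.27803) + (-0.35793) + (-0.27803) + (-0.27803)) = 1.54992 (working shown to 5 dp, full precision carried).
With S = 5 species, ln S = 1.60944, so J = 1.54992/1.60944 = 0.96302, i.e. 0.963 to 3 decimal places.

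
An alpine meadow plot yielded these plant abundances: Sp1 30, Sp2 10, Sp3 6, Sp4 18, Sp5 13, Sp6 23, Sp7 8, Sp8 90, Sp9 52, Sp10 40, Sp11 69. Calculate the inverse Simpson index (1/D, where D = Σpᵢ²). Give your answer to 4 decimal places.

Total N = 30+10+6+18+13+23+8+90+52+40+69 = 359, so the proportions are 0.08356546, 0.02785515, 0.01671309, 0.05013928, 0.0362117, 0.06406685, 0.02228412, 0.25069638, 0.1448468, 0.11142061, 0.19220056 (working shown to 8 dp, full precision carried).
D = 0.08356546² + 0.02785515² + 0.01671309² + 0.05013928² + 0.0362117² + 0.06406685² + 0.02228412² + 0.25069638² + 0.1448468² + 0.11142061² + 0.19220056² = 0.00698319 + 0.00077591 + 0.00027933 + 0.00251395 + 0.00131129 + 0.00410456 + 0.00049658 + 0.06284867 + 0.02098059 + 0.01241455 + 0.03694105 = 0.14964968.
So 1/D = 6.682273, i.e. 6.6823 to 4 decimal places.

6.6823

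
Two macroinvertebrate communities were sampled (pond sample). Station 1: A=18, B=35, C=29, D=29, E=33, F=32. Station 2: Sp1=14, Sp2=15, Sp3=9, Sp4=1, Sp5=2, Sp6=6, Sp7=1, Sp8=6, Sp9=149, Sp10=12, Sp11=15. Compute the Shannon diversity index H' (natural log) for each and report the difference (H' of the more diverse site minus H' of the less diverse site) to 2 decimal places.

0.41

Station 1: N=176, proportions 0.1023, 0.1989, 0.1648, 0.1648, 0.1875, 0.1818, giving H' = 1.7724 (working shown to 4 dp, full precision carried).
Station 2: N=230, proportions 0.0609, 0.0652, 0.0391, 0.0043, 0.0087, 0.0261, 0.0043, 0.0261, 0.6478, 0.0522, 0.0652, giving H' = 1.3674.
Difference = |1.7724 − 1.3674| = 0.4050, i.e. 0.41 to 2 decimal places.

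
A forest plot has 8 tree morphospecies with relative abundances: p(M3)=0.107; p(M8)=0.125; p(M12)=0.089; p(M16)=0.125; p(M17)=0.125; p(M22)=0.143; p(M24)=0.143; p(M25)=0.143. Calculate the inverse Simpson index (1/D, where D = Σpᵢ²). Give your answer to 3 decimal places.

7.837

D = 0.107² + 0.125² + 0.089² + 0.125² + 0.125² + 0.143² + 0.143² + 0.143² = 0.0114490 + 0.0156250 + 0.0079210 + 0.0156250 + 0.0156250 + 0.0204490 + 0.0204490 + 0.0204490 = 0.1275920 (working shown to 7 dp, full precision carried).
So 1/D = 7.83748, i.e. 7.837 to 3 decimal places.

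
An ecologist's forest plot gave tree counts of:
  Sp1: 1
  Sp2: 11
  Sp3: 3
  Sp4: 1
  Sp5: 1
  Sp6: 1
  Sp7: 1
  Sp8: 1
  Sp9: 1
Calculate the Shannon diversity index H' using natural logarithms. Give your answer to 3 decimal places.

Total N = 1+11+3+1+1+1+1+1+1 = 21, so the proportions are 0.04762, 0.52381, 0.14286, 0.04762, 0.04762, 0.04762, 0.04762, 0.04762, 0.04762 (working shown to 5 dp, full precision carried).
Each pᵢ ln pᵢ term: 0.04762×(-3.04452)=-0.14498, 0.52381×(-0.64663)=-0.33871, 0.14286×(-1.94591)=-0.27799, 0.04762×(-3.04452)=-0.14498, 0.04762×(-3.04452)=-0.14498, 0.04762×(-3.04452)=-0.14498, 0.04762×(-3.04452)=-0.14498, 0.04762×(-3.04452)=-0.14498, 0.04762×(-3.04452)=-0.14498.
Sum = -1.63154, so H' = 1.632.

1.632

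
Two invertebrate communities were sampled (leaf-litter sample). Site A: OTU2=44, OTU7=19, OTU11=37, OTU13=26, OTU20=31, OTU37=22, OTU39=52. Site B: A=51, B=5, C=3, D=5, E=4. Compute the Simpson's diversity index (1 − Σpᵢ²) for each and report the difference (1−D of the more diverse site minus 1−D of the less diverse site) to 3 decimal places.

0.420

Site A: N=231, proportions 0.19048, 0.08225, 0.16017, 0.11255, 0.1342, 0.09524, 0.22511, giving 1−D = 0.84088 (working shown to 5 dp, full precision carried).
Site B: N=68, proportions 0.75, 0.07353, 0.04412, 0.07353, 0.05882, giving 1−D = 0.42128.
Difference = |0.84088 − 0.42128| = 0.41960, i.e. 0.420 to 3 decimal places.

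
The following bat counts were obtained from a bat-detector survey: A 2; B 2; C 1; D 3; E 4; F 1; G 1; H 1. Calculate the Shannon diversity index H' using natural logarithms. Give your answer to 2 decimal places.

Total N = 2+2+1+3+4+1+1+1 = 15, so the proportions are 0.1333, 0.1333, 0.0667, 0.2, 0.2667, 0.0667, 0.0667, 0.0667 (working shown to 4 dp, full precision carried).
Each pᵢ ln pᵢ term: 0.1333×(-2.0149)=-0.2687, 0.1333×(-2.0149)=-0.2687, 0.0667×(-2.7081)=-0.1805, 0.2×(-1.6094)=-0.3219, 0.2667×(-1.3218)=-0.3525, 0.0667×(-2.7081)=-0.1805, 0.0667×(-2.7081)=-0.1805, 0.0667×(-2.7081)=-0.1805.
Sum = -1.9338, so H' = 1.93.

1.93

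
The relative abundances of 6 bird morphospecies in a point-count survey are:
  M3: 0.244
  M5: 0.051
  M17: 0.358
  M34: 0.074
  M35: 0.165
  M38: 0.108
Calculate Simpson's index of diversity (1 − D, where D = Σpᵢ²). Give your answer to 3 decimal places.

D = 0.244² + 0.051² + 0.358² + 0.074² + 0.165² + 0.108² = 0.05954 + 0.00260 + 0.12816 + 0.00548 + 0.02723 + 0.01166 = 0.23467 (working shown to 5 dp, full precision carried).
So 1 − D = 0.76533, i.e. 0.765 to 3 decimal places.

0.765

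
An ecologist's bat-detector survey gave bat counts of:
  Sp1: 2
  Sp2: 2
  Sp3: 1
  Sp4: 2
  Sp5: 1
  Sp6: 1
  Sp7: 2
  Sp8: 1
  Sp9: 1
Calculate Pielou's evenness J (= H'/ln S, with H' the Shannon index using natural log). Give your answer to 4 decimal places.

0.9732

Total N = 2+2+1+2+1+1+2+1+1 = 13, so the proportions are 0.153846, 0.153846, 0.076923, 0.153846, 0.076923, 0.076923, 0.153846, 0.076923, 0.076923 (working shown to 6 dp, full precision carried).
H' = −Σ pᵢ ln pᵢ = −((-0.287970) + (-0.287970) + (-0.197304) + (-0.287970) + (-0.197304) + (-0.197304) + (-0.287970) + (-0.197304) + (-0.197304)) = 2.138397.
With S = 9 species, ln S = 2.197225, so J = 2.138397/2.197225 = 0.973227, i.e. 0.9732 to 4 decimal places.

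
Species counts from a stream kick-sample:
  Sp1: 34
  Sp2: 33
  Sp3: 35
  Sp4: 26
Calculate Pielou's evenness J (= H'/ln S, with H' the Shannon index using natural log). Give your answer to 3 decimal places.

0.995

Total N = 34+33+35+26 = 128, so the proportions are 0.26562, 0.25781, 0.27344, 0.20312 (working shown to 5 dp, full precision carried).
H' = −Σ pᵢ ln pᵢ = −((-0.35213) + (-0.34947) + (-0.35456) + (-0.32377)) = 1.37993.
With S = 4 species, ln S = 1.38629, so J = 1.37993/1.38629 = 0.99541, i.e. 0.995 to 3 decimal places.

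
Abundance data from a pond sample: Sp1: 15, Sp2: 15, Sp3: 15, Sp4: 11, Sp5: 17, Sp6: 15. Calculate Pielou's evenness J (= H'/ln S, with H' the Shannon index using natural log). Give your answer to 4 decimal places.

0.9956

Total N = 15+15+15+11+17+15 = 88, so the proportions are 0.170455, 0.170455, 0.170455, 0.125, 0.193182, 0.170455 (working shown to 6 dp, full precision carried).
H' = −Σ pᵢ ln pᵢ = −((-0.301583) + (-0.301583) + (-0.301583) + (-0.259930) + (-0.317615) + (-0.301583)) = 1.783877.
With S = 6 species, ln S = 1.791759, so J = 1.783877/1.791759 = 0.995601, i.e. 0.9956 to 4 decimal places.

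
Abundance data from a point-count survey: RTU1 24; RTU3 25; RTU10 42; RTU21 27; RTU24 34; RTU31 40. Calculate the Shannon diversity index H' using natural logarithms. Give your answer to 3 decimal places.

Total N = 24+25+42+27+34+40 = 192, so the proportions are 0.125, 0.13021, 0.21875, 0.14062, 0.17708, 0.20833 (working shown to 5 dp, full precision carried).
Each pᵢ ln pᵢ term: 0.125×(-2.07944)=-0.25993, 0.13021×(-2.03862)=-0.26545, 0.21875×(-1.51983)=-0.33246, 0.14062×(-1.96166)=-0.27586, 0.17708×(-1.73113)=-0.30656, 0.20833×(-1.56862)=-0.32679.
Sum = -1.76705, so H' = 1.767.

1.767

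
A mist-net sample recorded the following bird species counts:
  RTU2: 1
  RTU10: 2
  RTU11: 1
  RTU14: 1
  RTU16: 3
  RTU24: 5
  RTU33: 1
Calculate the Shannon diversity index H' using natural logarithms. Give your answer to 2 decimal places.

1.73

Total N = 1+2+1+1+3+5+1 = 14, so the proportions are 0.0714, 0.1429, 0.0714, 0.0714, 0.2143, 0.3571, 0.0714 (working shown to 4 dp, full precision carried).
Each pᵢ ln pᵢ term: 0.0714×(-2.6391)=-0.1885, 0.1429×(-1.9459)=-0.2780, 0.0714×(-2.6391)=-0.1885, 0.0714×(-2.6391)=-0.1885, 0.2143×(-1.5404)=-0.3301, 0.3571×(-1.0296)=-0.3677, 0.0714×(-2.6391)=-0.1885.
Sum = -1.7298, so H' = 1.73.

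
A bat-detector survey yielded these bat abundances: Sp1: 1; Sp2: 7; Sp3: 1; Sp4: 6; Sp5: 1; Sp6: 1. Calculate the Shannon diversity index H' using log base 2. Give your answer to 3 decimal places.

2.019

Total N = 1+7+1+6+1+1 = 17, so the proportions are 0.05882, 0.41176, 0.05882, 0.35294, 0.05882, 0.05882 (working shown to 5 dp, full precision carried).
Each pᵢ log₂ pᵢ term: 0.05882×(-4.08746)=-0.24044, 0.41176×(-1.28011)=-0.52710, 0.05882×(-4.08746)=-0.24044, 0.35294×(-1.50250)=-0.53029, 0.05882×(-4.08746)=-0.24044, 0.05882×(-4.08746)=-0.24044.
Sum = -2.01915, so H' = 2.019.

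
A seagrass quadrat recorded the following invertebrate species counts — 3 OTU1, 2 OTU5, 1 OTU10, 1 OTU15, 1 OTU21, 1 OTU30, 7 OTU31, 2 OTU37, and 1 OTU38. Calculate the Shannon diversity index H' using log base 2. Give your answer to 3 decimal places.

2.753

Total N = 3+2+1+1+1+1+7+2+1 = 19, so the proportions are 0.15789, 0.10526, 0.05263, 0.05263, 0.05263, 0.05263, 0.36842, 0.10526, 0.05263 (working shown to 5 dp, full precision carried).
Each pᵢ log₂ pᵢ term: 0.15789×(-2.66297)=-0.42047, 0.10526×(-3.24793)=-0.34189, 0.05263×(-4.24793)=-0.22358, 0.05263×(-4.24793)=-0.22358, 0.05263×(-4.24793)=-0.22358, 0.05263×(-4.24793)=-0.22358, 0.36842×(-1.44057)=-0.53074, 0.10526×(-3.24793)=-0.34189, 0.05263×(-4.24793)=-0.22358.
Sum = -2.75286, so H' = 2.753.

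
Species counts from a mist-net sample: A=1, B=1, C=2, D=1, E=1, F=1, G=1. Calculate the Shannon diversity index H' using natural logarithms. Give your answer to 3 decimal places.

Total N = 1+1+2+1+1+1+1 = 8, so the proportions are 0.125, 0.125, 0.25, 0.125, 0.125, 0.125, 0.125 (working shown to 5 dp, full precision carried).
Each pᵢ ln pᵢ term: 0.125×(-2.07944)=-0.25993, 0.125×(-2.07944)=-0.25993, 0.25×(-1.38629)=-0.34657, 0.125×(-2.07944)=-0.25993, 0.125×(-2.07944)=-0.25993, 0.125×(-2.07944)=-0.25993, 0.125×(-2.07944)=-0.25993.
Sum = -1.90615, so H' = 1.906.

1.906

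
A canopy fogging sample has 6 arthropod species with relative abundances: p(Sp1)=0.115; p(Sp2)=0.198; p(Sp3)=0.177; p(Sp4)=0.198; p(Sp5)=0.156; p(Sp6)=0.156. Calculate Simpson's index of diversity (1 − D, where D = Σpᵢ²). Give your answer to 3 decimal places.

0.828

D = 0.115² + 0.198² + 0.177² + 0.198² + 0.156² + 0.156² = 0.01323 + 0.03920 + 0.03133 + 0.03920 + 0.02434 + 0.02434 = 0.17163 (working shown to 5 dp, full precision carried).
So 1 − D = 0.82837, i.e. 0.828 to 3 decimal places.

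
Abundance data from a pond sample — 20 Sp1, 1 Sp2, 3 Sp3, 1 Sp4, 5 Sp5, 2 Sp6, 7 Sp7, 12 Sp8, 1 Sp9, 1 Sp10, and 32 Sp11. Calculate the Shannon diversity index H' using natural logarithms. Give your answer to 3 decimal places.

Total N = 20+1+3+1+5+2+7+12+1+1+32 = 85, so the proportions are 0.23529, 0.01176, 0.03529, 0.01176, 0.05882, 0.02353, 0.08235, 0.14118, 0.01176, 0.01176, 0.37647 (working shown to 5 dp, full precision carried).
Each pᵢ ln pᵢ term: 0.23529×(-1.44692)=-0.34045, 0.01176×(-4.44265)=-0.05227, 0.03529×(-3.34404)=-0.11802, 0.01176×(-4.44265)=-0.05227, 0.05882×(-2.83321)=-0.16666, 0.02353×(-3.74950)=-0.08822, 0.08235×(-2.49674)=-0.20561, 0.14118×(-1.95774)=-0.27639, 0.01176×(-4.44265)=-0.05227, 0.01176×(-4.44265)=-0.05227, 0.37647×(-0.97692)=-0.36778.
Sum = -1.77221, so H' = 1.772.

1.772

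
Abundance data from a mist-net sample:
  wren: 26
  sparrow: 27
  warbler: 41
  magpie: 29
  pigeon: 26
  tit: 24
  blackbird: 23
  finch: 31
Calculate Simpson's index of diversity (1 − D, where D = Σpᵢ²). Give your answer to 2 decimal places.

Total N = 26+27+41+29+26+24+23+31 = 227, so the proportions are 0.1145, 0.1189, 0.1806, 0.1278, 0.1145, 0.1057, 0.1013, 0.1366 (working shown to 4 dp, full precision carried).
D = 0.1145² + 0.1189² + 0.1806² + 0.1278² + 0.1145² + 0.1057² + 0.1013² + 0.1366² = 0.0131 + 0.0141 + 0.0326 + 0.0163 + 0.0131 + 0.0112 + 0.0103 + 0.0186 = 0.1294.
So 1 − D = 0.8706, i.e. 0.87 to 2 decimal places.

0.87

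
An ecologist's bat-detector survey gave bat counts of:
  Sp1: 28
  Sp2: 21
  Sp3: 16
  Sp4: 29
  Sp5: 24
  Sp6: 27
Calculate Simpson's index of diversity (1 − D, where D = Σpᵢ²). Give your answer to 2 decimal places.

Total N = 28+21+16+29+24+27 = 145, so the proportions are 0.1931, 0.1448, 0.1103, 0.2, 0.1655, 0.1862 (working shown to 4 dp, full precision carried).
D = 0.1931² + 0.1448² + 0.1103² + 0.2² + 0.1655² + 0.1862² = 0.0373 + 0.0210 + 0.0122 + 0.0400 + 0.0274 + 0.0347 = 0.1725.
So 1 − D = 0.8275, i.e. 0.83 to 2 decimal places.

0.83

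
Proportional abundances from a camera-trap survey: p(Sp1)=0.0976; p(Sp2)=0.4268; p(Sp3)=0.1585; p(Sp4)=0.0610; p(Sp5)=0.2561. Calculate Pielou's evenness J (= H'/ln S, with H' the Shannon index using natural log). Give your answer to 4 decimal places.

H' = −Σ pᵢ ln pᵢ = −((-0.227103) + (-0.363394) + (-0.291957) + (-0.170610) + (-0.348856)) = 1.401921 (working shown to 6 dp, full precision carried).
With S = 5 species, ln S = 1.609438, so J = 1.401921/1.609438 = 0.871062, i.e. 0.8711 to 4 decimal places.

0.8711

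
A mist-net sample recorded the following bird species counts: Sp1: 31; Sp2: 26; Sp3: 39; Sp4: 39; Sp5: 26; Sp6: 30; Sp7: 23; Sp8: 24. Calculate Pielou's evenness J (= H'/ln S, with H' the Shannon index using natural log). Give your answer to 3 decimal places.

Total N = 31+26+39+39+26+30+23+24 = 238, so the proportions are 0.13025, 0.10924, 0.16387, 0.16387, 0.10924, 0.12605, 0.09664, 0.10084 (working shown to 5 dp, full precision carried).
H' = −Σ pᵢ ln pᵢ = −((-0.26549) + (-0.24188) + (-0.29639) + (-0.29639) + (-0.24188) + (-0.26106) + (-0.22582) + (-0.23135)) = 2.06026.
With S = 8 species, ln S = 2.07944, so J = 2.06026/2.07944 = 0.99078, i.e. 0.991 to 3 decimal places.

0.991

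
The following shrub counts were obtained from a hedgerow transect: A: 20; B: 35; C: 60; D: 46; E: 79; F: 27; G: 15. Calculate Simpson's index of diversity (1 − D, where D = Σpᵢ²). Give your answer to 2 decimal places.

Total N = 20+35+60+46+79+27+15 = 282, so the proportions are 0.0709, 0.1241, 0.2128, 0.1631, 0.2801, 0.0957, 0.0532 (working shown to 4 dp, full precision carried).
D = 0.0709² + 0.1241² + 0.2128² + 0.1631² + 0.2801² + 0.0957² + 0.0532² = 0.0050 + 0.0154 + 0.0453 + 0.0266 + 0.0785 + 0.0092 + 0.0028 = 0.1828.
So 1 − D = 0.8172, i.e. 0.82 to 2 decimal places.

0.82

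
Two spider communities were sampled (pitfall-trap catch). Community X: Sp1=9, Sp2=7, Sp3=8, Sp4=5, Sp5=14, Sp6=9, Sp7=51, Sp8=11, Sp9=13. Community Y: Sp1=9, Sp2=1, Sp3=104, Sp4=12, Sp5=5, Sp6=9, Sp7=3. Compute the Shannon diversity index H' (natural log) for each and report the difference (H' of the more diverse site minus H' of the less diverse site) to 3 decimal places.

0.870

Community X: N=127, proportions 0.07087, 0.05512, 0.06299, 0.03937, 0.11024, 0.07087, 0.40157, 0.08661, 0.10236, giving H' = 1.89108 (working shown to 5 dp, full precision carried).
Community Y: N=143, proportions 0.06294, 0.00699, 0.72727, 0.08392, 0.03497, 0.06294, 0.02098, giving H' = 1.02069.
Difference = |1.89108 − 1.02069| = 0.87039, i.e. 0.870 to 3 decimal places.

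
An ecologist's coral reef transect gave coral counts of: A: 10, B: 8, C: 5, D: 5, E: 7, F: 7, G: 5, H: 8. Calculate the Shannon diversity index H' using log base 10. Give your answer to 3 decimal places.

Total N = 10+8+5+5+7+7+5+8 = 55, so the proportions are 0.18182, 0.14545, 0.09091, 0.09091, 0.12727, 0.12727, 0.09091, 0.14545 (working shown to 5 dp, full precision carried).
Each pᵢ log₁₀ pᵢ term: 0.18182×(-0.74036)=-0.13461, 0.14545×(-0.83727)=-0.12179, 0.09091×(-1.04139)=-0.09467, 0.09091×(-1.04139)=-0.09467, 0.12727×(-0.89526)=-0.11394, 0.12727×(-0.89526)=-0.11394, 0.09091×(-1.04139)=-0.09467, 0.14545×(-0.83727)=-0.12179.
Sum = -0.89008, so H' = 0.890.

0.890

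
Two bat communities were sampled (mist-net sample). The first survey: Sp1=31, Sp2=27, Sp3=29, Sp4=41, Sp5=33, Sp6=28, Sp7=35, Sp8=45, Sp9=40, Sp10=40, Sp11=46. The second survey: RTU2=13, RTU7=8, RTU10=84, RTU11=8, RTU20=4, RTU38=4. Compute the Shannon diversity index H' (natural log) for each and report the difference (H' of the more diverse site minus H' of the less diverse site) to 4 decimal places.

1.3038

The first survey: N=395, proportions 0.078481, 0.068354, 0.073418, 0.103797, 0.083544, 0.070886, 0.088608, 0.113924, 0.101266, 0.101266, 0.116456, giving H' = 2.381416 (working shown to 6 dp, full precision carried).
The second survey: N=121, proportions 0.107438, 0.066116, 0.694215, 0.066116, 0.033058, 0.033058, giving H' = 1.077655.
Difference = |2.381416 − 1.077655| = 1.303761, i.e. 1.3038 to 4 decimal places.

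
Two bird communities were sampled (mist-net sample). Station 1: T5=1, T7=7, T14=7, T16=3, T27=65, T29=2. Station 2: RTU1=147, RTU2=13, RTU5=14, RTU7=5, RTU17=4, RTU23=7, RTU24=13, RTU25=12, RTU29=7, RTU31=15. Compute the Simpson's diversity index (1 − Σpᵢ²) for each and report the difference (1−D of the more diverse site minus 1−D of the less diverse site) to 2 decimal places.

0.20

Station 1: N=85, proportions 0.0118, 0.0824, 0.0824, 0.0353, 0.7647, 0.0235, giving 1−D = 0.3997 (working shown to 4 dp, full precision carried).
Station 2: N=237, proportions 0.6203, 0.0549, 0.0591, 0.0211, 0.0169, 0.0295, 0.0549, 0.0506, 0.0295, 0.0633, giving 1−D = 0.5967.
Difference = |0.3997 − 0.5967| = 0.1970, i.e. 0.20 to 2 decimal places.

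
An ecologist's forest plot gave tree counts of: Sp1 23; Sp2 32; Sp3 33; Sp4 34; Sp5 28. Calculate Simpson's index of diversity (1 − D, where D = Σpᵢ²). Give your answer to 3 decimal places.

Total N = 23+32+33+34+28 = 150, so the proportions are 0.15333, 0.21333, 0.22, 0.22667, 0.18667 (working shown to 5 dp, full precision carried).
D = 0.15333² + 0.21333² + 0.22² + 0.22667² + 0.18667² = 0.02351 + 0.04551 + 0.04840 + 0.05138 + 0.03484 = 0.20364.
So 1 − D = 0.79636, i.e. 0.796 to 3 decimal places.

0.796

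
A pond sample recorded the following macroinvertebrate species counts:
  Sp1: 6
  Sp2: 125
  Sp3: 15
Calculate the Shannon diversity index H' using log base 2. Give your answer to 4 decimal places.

0.7183

Total N = 6+125+15 = 146, so the proportions are 0.041096, 0.856164, 0.10274 (working shown to 6 dp, full precision carried).
Each pᵢ log₂ pᵢ term: 0.041096×(-4.604862)=-0.189241, 0.856164×(-0.224040)=-0.191815, 0.10274×(-3.282934)=-0.337288.
Sum = -0.718344, so H' = 0.7183.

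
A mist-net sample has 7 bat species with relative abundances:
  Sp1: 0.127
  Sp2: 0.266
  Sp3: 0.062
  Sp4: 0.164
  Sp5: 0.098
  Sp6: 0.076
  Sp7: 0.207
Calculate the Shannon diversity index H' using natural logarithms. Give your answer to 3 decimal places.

1.833

Each pᵢ ln pᵢ term (working shown to 5 dp, full precision carried): 0.127×(-2.06357)=-0.26207, 0.266×(-1.32426)=-0.35225, 0.062×(-2.78062)=-0.17240, 0.164×(-1.80789)=-0.29649, 0.098×(-2.32279)=-0.22763, 0.076×(-2.57702)=-0.19585, 0.207×(-1.57504)=-0.32603.
Sum = -1.83274, so H' = 1.833.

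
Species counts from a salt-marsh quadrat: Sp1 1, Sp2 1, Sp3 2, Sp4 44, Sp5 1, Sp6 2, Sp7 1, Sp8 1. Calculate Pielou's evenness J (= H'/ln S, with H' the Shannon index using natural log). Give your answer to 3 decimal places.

0.373

Total N = 1+1+2+44+1+2+1+1 = 53, so the proportions are 0.01887, 0.01887, 0.03774, 0.83019, 0.01887, 0.03774, 0.01887, 0.01887 (working shown to 5 dp, full precision carried).
H' = −Σ pᵢ ln pᵢ = −((-0.07491) + (-0.07491) + (-0.12367) + (-0.15450) + (-0.07491) + (-0.12367) + (-0.07491) + (-0.07491)) = 0.77639.
With S = 8 species, ln S = 2.07944, so J = 0.77639/2.07944 = 0.37336, i.e. 0.373 to 3 decimal places.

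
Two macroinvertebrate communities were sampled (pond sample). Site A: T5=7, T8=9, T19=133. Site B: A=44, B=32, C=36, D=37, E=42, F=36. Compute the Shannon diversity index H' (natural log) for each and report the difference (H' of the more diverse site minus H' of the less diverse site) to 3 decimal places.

1.372

Site A: N=149, proportions 0.04698, 0.0604, 0.89262, giving H' = 0.41460 (working shown to 5 dp, full precision carried).
Site B: N=227, proportions 0.19383, 0.14097, 0.15859, 0.163, 0.18502, 0.15859, giving H' = 1.78615.
Difference = |0.41460 − 1.78615| = 1.37155, i.e. 1.372 to 3 decimal places.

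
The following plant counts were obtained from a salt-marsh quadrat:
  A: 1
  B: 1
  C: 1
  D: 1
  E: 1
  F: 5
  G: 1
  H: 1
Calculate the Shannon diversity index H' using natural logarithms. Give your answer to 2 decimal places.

1.81

Total N = 1+1+1+1+1+5+1+1 = 12, so the proportions are 0.0833, 0.0833, 0.0833, 0.0833, 0.0833, 0.4167, 0.0833, 0.0833 (working shown to 4 dp, full precision carried).
Each pᵢ ln pᵢ term: 0.0833×(-2.4849)=-0.2071, 0.0833×(-2.4849)=-0.2071, 0.0833×(-2.4849)=-0.2071, 0.0833×(-2.4849)=-0.2071, 0.0833×(-2.4849)=-0.2071, 0.4167×(-0.8755)=-0.3648, 0.0833×(-2.4849)=-0.2071, 0.0833×(-2.4849)=-0.2071.
Sum = -1.8143, so H' = 1.81.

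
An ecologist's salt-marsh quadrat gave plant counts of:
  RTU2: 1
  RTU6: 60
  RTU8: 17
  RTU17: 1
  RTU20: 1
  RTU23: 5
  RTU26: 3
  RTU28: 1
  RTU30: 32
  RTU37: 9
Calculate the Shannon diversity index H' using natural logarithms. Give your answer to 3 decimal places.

1.515

Total N = 1+60+17+1+1+5+3+1+32+9 = 130, so the proportions are 0.00769, 0.46154, 0.13077, 0.00769, 0.00769, 0.03846, 0.02308, 0.00769, 0.24615, 0.06923 (working shown to 5 dp, full precision carried).
Each pᵢ ln pᵢ term: 0.00769×(-4.86753)=-0.03744, 0.46154×(-0.77319)=-0.35686, 0.13077×(-2.03432)=-0.26603, 0.00769×(-4.86753)=-0.03744, 0.00769×(-4.86753)=-0.03744, 0.03846×(-3.25810)=-0.12531, 0.02308×(-3.76892)=-0.08698, 0.00769×(-4.86753)=-0.03744, 0.24615×(-1.40180)=-0.34506, 0.06923×(-2.67031)=-0.18487.
Sum = -1.51487, so H' = 1.515.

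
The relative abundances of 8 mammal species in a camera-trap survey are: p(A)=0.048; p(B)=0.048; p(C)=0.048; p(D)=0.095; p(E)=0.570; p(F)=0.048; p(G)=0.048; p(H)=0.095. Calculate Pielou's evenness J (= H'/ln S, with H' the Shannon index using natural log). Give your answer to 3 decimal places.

0.720

H' = −Σ pᵢ ln pᵢ = −((-0.14575) + (-0.14575) + (-0.14575) + (-0.22362) + (-0.32041) + (-0.14575) + (-0.14575) + (-0.22362)) = 1.49642 (working shown to 5 dp, full precision carried).
With S = 8 species, ln S = 2.07944, so J = 1.49642/2.07944 = 0.71962, i.e. 0.720 to 3 decimal places.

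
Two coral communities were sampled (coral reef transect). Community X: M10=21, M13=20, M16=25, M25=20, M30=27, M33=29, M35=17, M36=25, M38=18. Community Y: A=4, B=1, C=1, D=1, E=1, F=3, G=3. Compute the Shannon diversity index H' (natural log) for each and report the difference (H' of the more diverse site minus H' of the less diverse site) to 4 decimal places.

Community X: N=202, proportions 0.10396, 0.09901, 0.123762, 0.09901, 0.133663, 0.143564, 0.084158, 0.123762, 0.089109, giving H' = 2.181839 (working shown to 6 dp, full precision carried).
Community Y: N=14, proportions 0.285714, 0.071429, 0.071429, 0.071429, 0.071429, 0.214286, 0.214286, giving H' = 1.772139.
Difference = |2.181839 − 1.772139| = 0.409700, i.e. 0.4097 to 4 decimal places.

0.4097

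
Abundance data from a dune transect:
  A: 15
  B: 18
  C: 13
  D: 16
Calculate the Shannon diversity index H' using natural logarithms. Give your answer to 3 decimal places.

Total N = 15+18+13+16 = 62, so the proportions are 0.24194, 0.29032, 0.20968, 0.25806 (working shown to 5 dp, full precision carried).
Each pᵢ ln pᵢ term: 0.24194×(-1.41908)=-0.34333, 0.29032×(-1.23676)=-0.35906, 0.20968×(-1.56219)=-0.32755, 0.25806×(-1.35455)=-0.34956.
Sum = -1.37950, so H' = 1.380.

1.380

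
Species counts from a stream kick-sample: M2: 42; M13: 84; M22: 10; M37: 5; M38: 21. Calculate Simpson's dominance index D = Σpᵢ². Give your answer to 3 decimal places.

0.358

Total N = 42+84+10+5+21 = 162, so the proportions are 0.25926, 0.51852, 0.06173, 0.03086, 0.12963 (working shown to 5 dp, full precision carried).
D = 0.25926² + 0.51852² + 0.06173² + 0.03086² + 0.12963² = 0.06722 + 0.26886 + 0.00381 + 0.00095 + 0.01680 = 0.35764.
To 3 decimal places, D = 0.358.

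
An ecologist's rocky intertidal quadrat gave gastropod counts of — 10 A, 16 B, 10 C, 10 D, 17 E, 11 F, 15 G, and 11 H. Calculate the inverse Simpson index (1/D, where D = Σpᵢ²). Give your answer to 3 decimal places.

Total N = 10+16+10+10+17+11+15+11 = 100, so the proportions are 0.1, 0.16, 0.1, 0.1, 0.17, 0.11, 0.15, 0.11 (working shown to 7 dp, full precision carried).
D = 0.1² + 0.16² + 0.1² + 0.1² + 0.17² + 0.11² + 0.15² + 0.11² = 0.0100000 + 0.0256000 + 0.0100000 + 0.0100000 + 0.0289000 + 0.0121000 + 0.0225000 + 0.0121000 = 0.1312000.
So 1/D = 7.62195, i.e. 7.622 to 3 decimal places.

7.622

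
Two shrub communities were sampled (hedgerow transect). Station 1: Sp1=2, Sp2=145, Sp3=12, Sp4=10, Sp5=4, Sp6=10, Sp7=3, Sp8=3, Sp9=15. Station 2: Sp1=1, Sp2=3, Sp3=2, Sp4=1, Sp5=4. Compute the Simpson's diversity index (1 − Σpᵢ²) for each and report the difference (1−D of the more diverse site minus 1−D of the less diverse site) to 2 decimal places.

Station 1: N=204, proportions 0.0098, 0.7108, 0.0588, 0.049, 0.0196, 0.049, 0.0147, 0.0147, 0.0735, giving 1−D = 0.4802 (working shown to 4 dp, full precision carried).
Station 2: N=11, proportions 0.0909, 0.2727, 0.1818, 0.0909, 0.3636, giving 1−D = 0.7438.
Difference = |0.4802 − 0.7438| = 0.2636, i.e. 0.26 to 2 decimal places.

0.26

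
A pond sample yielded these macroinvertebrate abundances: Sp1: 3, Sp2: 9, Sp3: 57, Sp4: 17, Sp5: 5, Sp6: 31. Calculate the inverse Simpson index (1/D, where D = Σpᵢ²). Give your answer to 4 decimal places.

Total N = 3+9+57+17+5+31 = 122, so the proportions are 0.02459016, 0.07377049, 0.46721311, 0.13934426, 0.04098361, 0.25409836 (working shown to 8 dp, full precision carried).
D = 0.02459016² + 0.07377049² + 0.46721311² + 0.13934426² + 0.04098361² + 0.25409836² = 0.00060468 + 0.00544209 + 0.21828809 + 0.01941682 + 0.00167966 + 0.06456598 = 0.30999731.
So 1/D = 3.225834, i.e. 3.2258 to 4 decimal places.

3.2258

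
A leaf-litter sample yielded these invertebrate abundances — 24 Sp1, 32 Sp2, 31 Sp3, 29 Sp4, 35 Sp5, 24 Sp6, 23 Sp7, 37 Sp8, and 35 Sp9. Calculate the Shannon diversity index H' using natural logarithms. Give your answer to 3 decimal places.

2.183

Total N = 24+32+31+29+35+24+23+37+35 = 270, so the proportions are 0.08889, 0.11852, 0.11481, 0.10741, 0.12963, 0.08889, 0.08519, 0.13704, 0.12963 (working shown to 5 dp, full precision carried).
Each pᵢ ln pᵢ term: 0.08889×(-2.42037)=-0.21514, 0.11852×(-2.13269)=-0.25276, 0.11481×(-2.16443)=-0.24851, 0.10741×(-2.23113)=-0.23964, 0.12963×(-2.04307)=-0.26484, 0.08889×(-2.42037)=-0.21514, 0.08519×(-2.46293)=-0.20980, 0.13704×(-1.98750)=-0.27236, 0.12963×(-2.04307)=-0.26484.
Sum = -2.18305, so H' = 2.183.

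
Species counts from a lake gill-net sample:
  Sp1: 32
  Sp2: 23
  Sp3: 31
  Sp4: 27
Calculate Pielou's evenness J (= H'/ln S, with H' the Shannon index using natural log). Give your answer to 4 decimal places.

Total N = 32+23+31+27 = 113, so the proportions are 0.283186, 0.20354, 0.274336, 0.238938 (working shown to 6 dp, full precision carried).
H' = −Σ pᵢ ln pᵢ = −((-0.357282) + (-0.324014) + (-0.354827) + (-0.342052)) = 1.378174.
With S = 4 species, ln S = 1.386294, so J = 1.378174/1.386294 = 0.994143, i.e. 0.9941 to 4 decimal places.

0.9941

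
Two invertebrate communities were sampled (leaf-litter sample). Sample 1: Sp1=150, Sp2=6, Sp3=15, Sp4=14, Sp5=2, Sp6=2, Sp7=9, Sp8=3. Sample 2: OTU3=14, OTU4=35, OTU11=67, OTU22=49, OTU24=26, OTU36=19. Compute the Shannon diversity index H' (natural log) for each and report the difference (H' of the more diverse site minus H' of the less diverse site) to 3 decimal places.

0.663

Sample 1: N=201, proportions 0.74627, 0.02985, 0.07463, 0.06965, 0.00995, 0.00995, 0.04478, 0.01493, giving H' = 0.99606 (working shown to 5 dp, full precision carried).
Sample 2: N=210, proportions 0.06667, 0.16667, 0.31905, 0.23333, 0.12381, 0.09048, giving H' = 1.65924.
Difference = |0.99606 − 1.65924| = 0.66318, i.e. 0.663 to 3 decimal places.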